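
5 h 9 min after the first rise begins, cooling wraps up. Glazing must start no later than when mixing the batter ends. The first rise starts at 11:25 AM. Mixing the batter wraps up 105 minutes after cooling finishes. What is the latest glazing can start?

Cooling ends at 11:25 AM + 309 min = 4:34 PM.
Mixing the batter ends at 4:34 PM + 105 min = 6:19 PM.
Glazing is bounded by mixing the batter, so the latest it can start is 6:19 PM.

6:19 PM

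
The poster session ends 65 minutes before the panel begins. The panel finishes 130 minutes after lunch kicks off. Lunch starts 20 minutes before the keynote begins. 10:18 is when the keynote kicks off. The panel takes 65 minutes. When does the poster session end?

09:58

Lunch starts at 10:18 − 20 min = 09:58.
The panel ends at 09:58 + 130 min = 12:08.
The panel starts at 12:08 − 65 min = 11:03.
The poster session ends at 11:03 − 65 min = 09:58.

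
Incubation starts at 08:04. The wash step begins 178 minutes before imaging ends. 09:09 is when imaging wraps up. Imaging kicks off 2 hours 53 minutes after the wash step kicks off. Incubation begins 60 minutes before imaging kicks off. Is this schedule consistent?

Yes

The wash step starts at 09:09 − 178 min = 06:11.
Imaging starts at 06:11 + 173 min = 09:04.
Incubation starts at 09:04 − 60 min = 08:04.
That matches the stated 08:04, so the schedule is consistent.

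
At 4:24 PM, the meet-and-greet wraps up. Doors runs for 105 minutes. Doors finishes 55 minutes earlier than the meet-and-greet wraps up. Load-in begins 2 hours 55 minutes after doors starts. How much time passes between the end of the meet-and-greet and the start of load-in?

Doors ends at 4:24 PM − 55 min = 3:29 PM.
Doors starts at 3:29 PM − 105 min = 1:44 PM.
Load-in starts at 1:44 PM + 175 min = 4:39 PM.
From 4:24 PM to 4:39 PM is 15 minutes.

15 minutes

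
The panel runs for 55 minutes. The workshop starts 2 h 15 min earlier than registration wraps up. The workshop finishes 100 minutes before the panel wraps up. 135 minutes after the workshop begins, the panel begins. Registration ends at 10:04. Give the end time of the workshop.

09:19

The workshop starts at 10:04 − 135 min = 07:49.
The panel starts at 07:49 + 135 min = 10:04.
The panel ends at 10:04 + 55 min = 10:59.
The workshop ends at 10:59 − 100 min = 09:19.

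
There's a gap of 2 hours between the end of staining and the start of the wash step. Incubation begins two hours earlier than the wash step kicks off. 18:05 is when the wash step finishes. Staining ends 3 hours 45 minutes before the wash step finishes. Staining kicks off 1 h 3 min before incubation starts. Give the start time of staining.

13:17

Staining ends at 18:05 − 225 min = 14:20.
The wash step starts at 14:20 + 120 min = 16:20.
Incubation starts at 16:20 − 120 min = 14:20.
Staining starts at 14:20 − 63 min = 13:17.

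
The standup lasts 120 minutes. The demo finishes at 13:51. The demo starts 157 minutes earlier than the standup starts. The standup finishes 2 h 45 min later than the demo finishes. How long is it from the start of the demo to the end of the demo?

The standup ends at 13:51 + 165 min = 16:36.
The standup starts at 16:36 − 120 min = 14:36.
The demo starts at 14:36 − 157 min = 11:59.
From 11:59 to 13:51 is 1 hour 52 minutes.

1 hour 52 minutes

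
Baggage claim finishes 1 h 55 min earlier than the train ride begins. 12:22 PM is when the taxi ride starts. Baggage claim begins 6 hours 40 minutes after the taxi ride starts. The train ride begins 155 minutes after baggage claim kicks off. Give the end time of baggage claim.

7:42 PM

Baggage claim starts at 12:22 PM + 400 min = 7:02 PM.
The train ride starts at 7:02 PM + 155 min = 9:37 PM.
Baggage claim ends at 9:37 PM − 115 min = 7:42 PM.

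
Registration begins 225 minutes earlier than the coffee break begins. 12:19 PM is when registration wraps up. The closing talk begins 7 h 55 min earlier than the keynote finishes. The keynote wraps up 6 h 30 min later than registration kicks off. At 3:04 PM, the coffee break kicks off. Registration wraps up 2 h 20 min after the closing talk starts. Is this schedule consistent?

No

Registration starts at 3:04 PM − 225 min = 11:19 AM.
The keynote ends at 11:19 AM + 390 min = 5:49 PM.
The closing talk starts at 5:49 PM − 475 min = 9:54 AM.
Registration ends at 9:54 AM + 140 min = 12:14 PM.
But registration is also said to end at 12:19 PM — a 5-minute conflict.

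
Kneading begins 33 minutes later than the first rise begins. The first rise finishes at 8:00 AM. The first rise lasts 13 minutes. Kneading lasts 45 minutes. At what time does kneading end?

9:05 AM

The first rise starts at 8:00 AM − 13 min = 7:47 AM.
Kneading starts at 7:47 AM + 33 min = 8:20 AM.
Kneading ends at 8:20 AM + 45 min = 9:05 AM.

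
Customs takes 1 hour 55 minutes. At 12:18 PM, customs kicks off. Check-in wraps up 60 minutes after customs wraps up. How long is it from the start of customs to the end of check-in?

Customs ends at 12:18 PM + 115 min = 2:13 PM.
Check-in ends at 2:13 PM + 60 min = 3:13 PM.
From 12:18 PM to 3:13 PM is 175 minutes.

175 minutes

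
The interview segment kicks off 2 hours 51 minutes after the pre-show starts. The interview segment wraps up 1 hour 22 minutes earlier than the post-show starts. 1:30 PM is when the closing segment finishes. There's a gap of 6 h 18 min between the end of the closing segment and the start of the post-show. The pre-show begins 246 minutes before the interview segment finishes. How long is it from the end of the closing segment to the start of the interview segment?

3 hours 41 minutes

The post-show starts at 1:30 PM + 378 min = 7:48 PM.
The interview segment ends at 7:48 PM − 82 min = 6:26 PM.
The pre-show starts at 6:26 PM − 246 min = 2:20 PM.
The interview segment starts at 2:20 PM + 171 min = 5:11 PM.
From 1:30 PM to 5:11 PM is 3 hours 41 minutes.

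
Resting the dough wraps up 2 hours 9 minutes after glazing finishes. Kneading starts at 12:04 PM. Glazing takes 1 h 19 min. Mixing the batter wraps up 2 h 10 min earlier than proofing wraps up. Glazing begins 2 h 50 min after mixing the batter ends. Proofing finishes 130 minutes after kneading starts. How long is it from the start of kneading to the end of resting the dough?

Proofing ends at 12:04 PM + 130 min = 2:14 PM.
Mixing the batter ends at 2:14 PM − 130 min = 12:04 PM.
Glazing starts at 12:04 PM + 170 min = 2:54 PM.
Glazing ends at 2:54 PM + 79 min = 4:13 PM.
Resting the dough ends at 4:13 PM + 129 min = 6:22 PM.
From 12:04 PM to 6:22 PM is 6 h 18 min.

6 h 18 min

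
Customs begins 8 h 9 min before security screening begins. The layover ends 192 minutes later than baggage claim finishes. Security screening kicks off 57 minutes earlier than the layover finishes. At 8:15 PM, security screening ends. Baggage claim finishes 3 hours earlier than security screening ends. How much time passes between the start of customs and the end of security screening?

Baggage claim ends at 8:15 PM − 180 min = 5:15 PM.
The layover ends at 5:15 PM + 192 min = 8:27 PM.
Security screening starts at 8:27 PM − 57 min = 7:30 PM.
Customs starts at 7:30 PM − 489 min = 11:21 AM.
From 11:21 AM to 8:15 PM is 8 hours 54 minutes.

8 hours 54 minutes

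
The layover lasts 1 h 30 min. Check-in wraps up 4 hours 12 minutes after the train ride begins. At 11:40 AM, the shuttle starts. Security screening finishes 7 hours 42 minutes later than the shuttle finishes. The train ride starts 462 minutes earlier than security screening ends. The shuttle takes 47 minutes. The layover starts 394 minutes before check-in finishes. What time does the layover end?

The shuttle ends at 11:40 AM + 47 min = 12:27 PM.
Security screening ends at 12:27 PM + 462 min = 8:09 PM.
The train ride starts at 8:09 PM − 462 min = 12:27 PM.
Check-in ends at 12:27 PM + 252 min = 4:39 PM.
The layover starts at 4:39 PM − 394 min = 10:05 AM.
The layover ends at 10:05 AM + 90 min = 11:35 AM.

11:35 AM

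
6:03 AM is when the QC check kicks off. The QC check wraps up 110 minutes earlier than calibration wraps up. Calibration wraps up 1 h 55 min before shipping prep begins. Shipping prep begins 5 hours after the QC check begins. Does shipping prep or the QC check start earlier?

the QC check

Shipping prep starts at 6:03 AM + 300 min = 11:03 AM.
Shipping prep starts at 11:03 AM and the QC check starts at 6:03 AM, so the QC check is first.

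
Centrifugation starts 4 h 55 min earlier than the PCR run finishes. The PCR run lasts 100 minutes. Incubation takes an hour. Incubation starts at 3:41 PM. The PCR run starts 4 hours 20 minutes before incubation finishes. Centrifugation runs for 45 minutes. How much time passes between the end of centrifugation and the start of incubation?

350 minutes

Incubation ends at 3:41 PM + 60 min = 4:41 PM.
The PCR run starts at 4:41 PM − 260 min = 12:21 PM.
The PCR run ends at 12:21 PM + 100 min = 2:01 PM.
Centrifugation starts at 2:01 PM − 295 min = 9:06 AM.
Centrifugation ends at 9:06 AM + 45 min = 9:51 AM.
From 9:51 AM to 3:41 PM is 350 minutes.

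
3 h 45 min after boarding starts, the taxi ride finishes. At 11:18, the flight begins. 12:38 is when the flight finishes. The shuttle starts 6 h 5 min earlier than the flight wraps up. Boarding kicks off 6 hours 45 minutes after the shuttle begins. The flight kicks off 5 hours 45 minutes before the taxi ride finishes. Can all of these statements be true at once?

Yes

The shuttle starts at 12:38 − 365 min = 06:33.
Boarding starts at 06:33 + 405 min = 13:18.
The taxi ride ends at 13:18 + 225 min = 17:03.
The flight starts at 17:03 − 345 min = 11:18.
That matches the stated 11:18, so the schedule is consistent.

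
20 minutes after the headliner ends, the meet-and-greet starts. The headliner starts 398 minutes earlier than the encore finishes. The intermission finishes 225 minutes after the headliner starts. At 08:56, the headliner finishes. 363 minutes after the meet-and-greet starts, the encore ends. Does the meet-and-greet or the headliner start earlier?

the headliner

The meet-and-greet starts at 08:56 + 20 min = 09:16.
The encore ends at 09:16 + 363 min = 15:19.
The headliner starts at 15:19 − 398 min = 08:41.
The meet-and-greet starts at 09:16 and the headliner starts at 08:41, so the headliner is first.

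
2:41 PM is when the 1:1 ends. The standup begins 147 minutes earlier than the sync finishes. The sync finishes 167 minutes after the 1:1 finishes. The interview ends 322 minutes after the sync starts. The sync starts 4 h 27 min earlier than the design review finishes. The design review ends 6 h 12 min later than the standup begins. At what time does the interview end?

The sync ends at 2:41 PM + 167 min = 5:28 PM.
The standup starts at 5:28 PM − 147 min = 3:01 PM.
The design review ends at 3:01 PM + 372 min = 9:13 PM.
The sync starts at 9:13 PM − 267 min = 4:46 PM.
The interview ends at 4:46 PM + 322 min = 10:08 PM.

10:08 PM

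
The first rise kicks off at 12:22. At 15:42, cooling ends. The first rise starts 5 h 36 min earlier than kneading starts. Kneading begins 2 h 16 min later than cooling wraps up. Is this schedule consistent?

Yes

Kneading starts at 15:42 + 136 min = 17:58.
The first rise starts at 17:58 − 336 min = 12:22.
That matches the stated 12:22, so the schedule is consistent.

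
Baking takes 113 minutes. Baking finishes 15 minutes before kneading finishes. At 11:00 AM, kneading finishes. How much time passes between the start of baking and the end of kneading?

2 h 8 min

Baking ends at 11:00 AM − 15 min = 10:45 AM.
Baking starts at 10:45 AM − 113 min = 8:52 AM.
From 8:52 AM to 11:00 AM is 2 h 8 min.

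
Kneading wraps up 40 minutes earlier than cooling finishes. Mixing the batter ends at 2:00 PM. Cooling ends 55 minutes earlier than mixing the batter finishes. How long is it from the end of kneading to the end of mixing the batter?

Cooling ends at 2:00 PM − 55 min = 1:05 PM.
Kneading ends at 1:05 PM − 40 min = 12:25 PM.
From 12:25 PM to 2:00 PM is 95 minutes.

95 minutes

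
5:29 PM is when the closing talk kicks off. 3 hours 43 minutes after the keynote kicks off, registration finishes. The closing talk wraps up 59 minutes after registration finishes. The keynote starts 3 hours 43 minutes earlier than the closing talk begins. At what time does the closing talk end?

The keynote starts at 5:29 PM − 223 min = 1:46 PM.
Registration ends at 1:46 PM + 223 min = 5:29 PM.
The closing talk ends at 5:29 PM + 59 min = 6:28 PM.

6:28 PM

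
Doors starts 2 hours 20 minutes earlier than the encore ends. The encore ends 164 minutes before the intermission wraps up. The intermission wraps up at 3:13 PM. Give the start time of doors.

10:09 AM

The encore ends at 3:13 PM − 164 min = 12:29 PM.
Doors starts at 12:29 PM − 140 min = 10:09 AM.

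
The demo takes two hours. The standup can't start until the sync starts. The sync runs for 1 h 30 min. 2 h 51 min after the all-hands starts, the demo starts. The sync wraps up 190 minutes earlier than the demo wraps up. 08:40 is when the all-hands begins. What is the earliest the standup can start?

08:51

The demo starts at 08:40 + 171 min = 11:31.
The demo ends at 11:31 + 120 min = 13:31.
The sync ends at 13:31 − 190 min = 10:21.
The sync starts at 10:21 − 90 min = 08:51.
The standup is bounded by the sync, so the earliest it can start is 08:51.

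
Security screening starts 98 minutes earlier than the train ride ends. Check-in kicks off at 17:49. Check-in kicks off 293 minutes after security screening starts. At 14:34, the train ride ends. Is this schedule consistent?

Yes

Security screening starts at 14:34 − 98 min = 12:56.
Check-in starts at 12:56 + 293 min = 17:49.
That matches the stated 17:49, so the schedule is consistent.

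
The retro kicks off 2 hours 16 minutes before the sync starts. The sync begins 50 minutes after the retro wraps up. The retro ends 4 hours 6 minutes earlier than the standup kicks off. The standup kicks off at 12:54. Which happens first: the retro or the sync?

The retro ends at 12:54 − 246 min = 08:48.
The sync starts at 08:48 + 50 min = 09:38.
The retro starts at 09:38 − 136 min = 07:22.
The retro starts at 07:22 and the sync starts at 09:38, so the retro is first.

the retro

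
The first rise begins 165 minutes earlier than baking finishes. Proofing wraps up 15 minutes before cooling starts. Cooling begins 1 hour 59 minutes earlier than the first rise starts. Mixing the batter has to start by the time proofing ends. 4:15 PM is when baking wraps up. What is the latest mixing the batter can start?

11:16 AM

The first rise starts at 4:15 PM − 165 min = 1:30 PM.
Cooling starts at 1:30 PM − 119 min = 11:31 AM.
Proofing ends at 11:31 AM − 15 min = 11:16 AM.
Mixing the batter is bounded by proofing, so the latest it can start is 11:16 AM.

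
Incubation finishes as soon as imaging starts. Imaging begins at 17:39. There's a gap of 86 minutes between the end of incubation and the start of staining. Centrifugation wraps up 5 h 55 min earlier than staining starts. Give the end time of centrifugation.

13:10

Incubation ends at 17:39.
Staining starts at 17:39 + 86 min = 19:05.
Centrifugation ends at 19:05 − 355 min = 13:10.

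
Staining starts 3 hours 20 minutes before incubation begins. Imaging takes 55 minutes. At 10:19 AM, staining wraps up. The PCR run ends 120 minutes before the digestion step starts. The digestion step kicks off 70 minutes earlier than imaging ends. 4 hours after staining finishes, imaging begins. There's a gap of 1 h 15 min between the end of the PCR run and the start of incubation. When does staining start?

9:59 AM

Imaging starts at 10:19 AM + 240 min = 2:19 PM.
Imaging ends at 2:19 PM + 55 min = 3:14 PM.
The digestion step starts at 3:14 PM − 70 min = 2:04 PM.
The PCR run ends at 2:04 PM − 120 min = 12:04 PM.
Incubation starts at 12:04 PM + 75 min = 1:19 PM.
Staining starts at 1:19 PM − 200 min = 9:59 AM.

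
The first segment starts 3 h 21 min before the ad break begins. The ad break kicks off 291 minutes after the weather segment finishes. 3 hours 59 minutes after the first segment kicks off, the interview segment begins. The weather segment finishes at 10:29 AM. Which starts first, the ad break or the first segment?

The ad break starts at 10:29 AM + 291 min = 3:20 PM.
The first segment starts at 3:20 PM − 201 min = 11:59 AM.
The ad break starts at 3:20 PM and the first segment starts at 11:59 AM, so the first segment is first.

the first segment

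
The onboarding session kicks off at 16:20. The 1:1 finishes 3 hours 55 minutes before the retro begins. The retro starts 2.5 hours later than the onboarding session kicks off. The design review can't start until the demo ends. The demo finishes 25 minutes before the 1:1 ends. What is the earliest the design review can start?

The retro starts at 16:20 + 150 min = 18:50.
The 1:1 ends at 18:50 − 235 min = 14:55.
The demo ends at 14:55 − 25 min = 14:30.
The design review is bounded by the demo, so the earliest it can start is 14:30.

14:30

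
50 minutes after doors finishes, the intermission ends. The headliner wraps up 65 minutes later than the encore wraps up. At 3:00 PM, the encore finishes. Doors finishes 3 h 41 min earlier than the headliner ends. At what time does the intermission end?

1:14 PM

The headliner ends at 3:00 PM + 65 min = 4:05 PM.
Doors ends at 4:05 PM − 221 min = 12:24 PM.
The intermission ends at 12:24 PM + 50 min = 1:14 PM.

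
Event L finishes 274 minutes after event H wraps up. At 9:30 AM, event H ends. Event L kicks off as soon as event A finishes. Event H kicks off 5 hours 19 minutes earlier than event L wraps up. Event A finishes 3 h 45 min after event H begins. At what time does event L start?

Event L ends at 9:30 AM + 274 min = 2:04 PM.
Event H starts at 2:04 PM − 319 min = 8:45 AM.
Event A ends at 8:45 AM + 225 min = 12:30 PM.
So event L starts at 12:30 PM.

12:30 PM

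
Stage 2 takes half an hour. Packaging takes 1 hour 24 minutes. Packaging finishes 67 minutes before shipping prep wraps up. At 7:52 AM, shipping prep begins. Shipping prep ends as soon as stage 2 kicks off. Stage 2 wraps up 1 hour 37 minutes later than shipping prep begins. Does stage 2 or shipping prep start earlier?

shipping prep

Stage 2 ends at 7:52 AM + 97 min = 9:29 AM.
Stage 2 starts at 9:29 AM − 30 min = 8:59 AM.
Stage 2 starts at 8:59 AM and shipping prep starts at 7:52 AM, so shipping prep is first.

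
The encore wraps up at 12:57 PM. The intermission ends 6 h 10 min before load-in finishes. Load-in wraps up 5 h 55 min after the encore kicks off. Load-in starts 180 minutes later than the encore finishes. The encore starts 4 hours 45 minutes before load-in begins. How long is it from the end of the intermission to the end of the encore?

Load-in starts at 12:57 PM + 180 min = 3:57 PM.
The encore starts at 3:57 PM − 285 min = 11:12 AM.
Load-in ends at 11:12 AM + 355 min = 5:07 PM.
The intermission ends at 5:07 PM − 370 min = 10:57 AM.
From 10:57 AM to 12:57 PM is 120 minutes.

120 minutes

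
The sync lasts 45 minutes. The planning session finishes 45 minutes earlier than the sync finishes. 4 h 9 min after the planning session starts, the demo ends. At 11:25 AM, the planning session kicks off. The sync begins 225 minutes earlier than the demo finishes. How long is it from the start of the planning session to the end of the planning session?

The demo ends at 11:25 AM + 249 min = 3:34 PM.
The sync starts at 3:34 PM − 225 min = 11:49 AM.
The sync ends at 11:49 AM + 45 min = 12:34 PM.
The planning session ends at 12:34 PM − 45 min = 11:49 AM.
From 11:25 AM to 11:49 AM is 24 minutes.

24 minutes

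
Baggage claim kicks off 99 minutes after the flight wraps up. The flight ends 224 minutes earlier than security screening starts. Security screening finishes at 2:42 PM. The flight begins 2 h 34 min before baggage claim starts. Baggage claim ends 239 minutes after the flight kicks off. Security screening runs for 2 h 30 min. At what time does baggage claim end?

11:32 AM

Security screening starts at 2:42 PM − 150 min = 12:12 PM.
The flight ends at 12:12 PM − 224 min = 8:28 AM.
Baggage claim starts at 8:28 AM + 99 min = 10:07 AM.
The flight starts at 10:07 AM − 154 min = 7:33 AM.
Baggage claim ends at 7:33 AM + 239 min = 11:32 AM.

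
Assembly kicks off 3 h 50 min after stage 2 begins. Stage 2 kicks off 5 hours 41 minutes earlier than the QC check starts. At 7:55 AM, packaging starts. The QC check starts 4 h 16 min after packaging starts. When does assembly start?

10:20 AM

The QC check starts at 7:55 AM + 256 min = 12:11 PM.
Stage 2 starts at 12:11 PM − 341 min = 6:30 AM.
Assembly starts at 6:30 AM + 230 min = 10:20 AM.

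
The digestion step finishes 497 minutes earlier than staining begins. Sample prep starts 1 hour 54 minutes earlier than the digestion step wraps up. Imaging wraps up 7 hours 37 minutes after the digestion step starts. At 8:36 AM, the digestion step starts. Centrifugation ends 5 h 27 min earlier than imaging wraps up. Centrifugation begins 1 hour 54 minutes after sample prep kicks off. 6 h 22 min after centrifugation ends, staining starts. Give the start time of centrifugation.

Imaging ends at 8:36 AM + 457 min = 4:13 PM.
Centrifugation ends at 4:13 PM − 327 min = 10:46 AM.
Staining starts at 10:46 AM + 382 min = 5:08 PM.
The digestion step ends at 5:08 PM − 497 min = 8:51 AM.
Sample prep starts at 8:51 AM − 114 min = 6:57 AM.
Centrifugation starts at 6:57 AM + 114 min = 8:51 AM.

8:51 AM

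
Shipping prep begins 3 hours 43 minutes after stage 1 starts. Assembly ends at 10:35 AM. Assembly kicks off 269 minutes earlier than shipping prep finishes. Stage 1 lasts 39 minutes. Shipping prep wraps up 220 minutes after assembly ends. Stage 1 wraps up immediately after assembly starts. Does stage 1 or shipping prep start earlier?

Shipping prep ends at 10:35 AM + 220 min = 2:15 PM.
Assembly starts at 2:15 PM − 269 min = 9:46 AM.
So stage 1 ends at 9:46 AM.
Stage 1 starts at 9:46 AM − 39 min = 9:07 AM.
Shipping prep starts at 9:07 AM + 223 min = 12:50 PM.
Stage 1 starts at 9:07 AM and shipping prep starts at 12:50 PM, so stage 1 is first.

stage 1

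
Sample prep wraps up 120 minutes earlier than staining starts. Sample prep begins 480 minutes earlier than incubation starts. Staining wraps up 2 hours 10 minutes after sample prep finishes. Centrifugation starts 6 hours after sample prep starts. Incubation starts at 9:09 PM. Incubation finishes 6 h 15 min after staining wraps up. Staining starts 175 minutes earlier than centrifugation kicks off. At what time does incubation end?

10:39 PM

Sample prep starts at 9:09 PM − 480 min = 1:09 PM.
Centrifugation starts at 1:09 PM + 360 min = 7:09 PM.
Staining starts at 7:09 PM − 175 min = 4:14 PM.
Sample prep ends at 4:14 PM − 120 min = 2:14 PM.
Staining ends at 2:14 PM + 130 min = 4:24 PM.
Incubation ends at 4:24 PM + 375 min = 10:39 PM.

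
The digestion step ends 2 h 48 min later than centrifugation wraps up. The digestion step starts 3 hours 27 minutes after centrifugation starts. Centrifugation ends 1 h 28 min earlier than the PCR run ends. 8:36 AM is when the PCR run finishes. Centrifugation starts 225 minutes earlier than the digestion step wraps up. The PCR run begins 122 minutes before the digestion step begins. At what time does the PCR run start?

7:36 AM

Centrifugation ends at 8:36 AM − 88 min = 7:08 AM.
The digestion step ends at 7:08 AM + 168 min = 9:56 AM.
Centrifugation starts at 9:56 AM − 225 min = 6:11 AM.
The digestion step starts at 6:11 AM + 207 min = 9:38 AM.
The PCR run starts at 9:38 AM − 122 min = 7:36 AM.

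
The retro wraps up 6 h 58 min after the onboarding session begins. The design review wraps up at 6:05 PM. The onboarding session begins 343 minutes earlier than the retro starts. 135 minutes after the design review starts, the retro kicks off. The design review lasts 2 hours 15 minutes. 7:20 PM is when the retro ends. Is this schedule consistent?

Yes

The design review starts at 6:05 PM − 135 min = 3:50 PM.
The retro starts at 3:50 PM + 135 min = 6:05 PM.
The onboarding session starts at 6:05 PM − 343 min = 12:22 PM.
The retro ends at 12:22 PM + 418 min = 7:20 PM.
That matches the stated 7:20 PM, so the schedule is consistent.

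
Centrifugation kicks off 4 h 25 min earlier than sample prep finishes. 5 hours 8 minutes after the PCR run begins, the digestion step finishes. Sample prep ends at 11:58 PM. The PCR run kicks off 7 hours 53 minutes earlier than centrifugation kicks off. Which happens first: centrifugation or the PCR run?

the PCR run

Centrifugation starts at 11:58 PM − 265 min = 7:33 PM.
The PCR run starts at 7:33 PM − 473 min = 11:40 AM.
Centrifugation starts at 7:33 PM and the PCR run starts at 11:40 AM, so the PCR run is first.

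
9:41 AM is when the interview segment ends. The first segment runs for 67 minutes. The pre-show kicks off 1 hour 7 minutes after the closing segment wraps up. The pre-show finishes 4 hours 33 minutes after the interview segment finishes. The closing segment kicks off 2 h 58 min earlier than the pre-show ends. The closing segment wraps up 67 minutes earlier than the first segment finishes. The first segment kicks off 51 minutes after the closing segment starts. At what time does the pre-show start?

1:14 PM

The pre-show ends at 9:41 AM + 273 min = 2:14 PM.
The closing segment starts at 2:14 PM − 178 min = 11:16 AM.
The first segment starts at 11:16 AM + 51 min = 12:07 PM.
The first segment ends at 12:07 PM + 67 min = 1:14 PM.
The closing segment ends at 1:14 PM − 67 min = 12:07 PM.
The pre-show starts at 12:07 PM + 67 min = 1:14 PM.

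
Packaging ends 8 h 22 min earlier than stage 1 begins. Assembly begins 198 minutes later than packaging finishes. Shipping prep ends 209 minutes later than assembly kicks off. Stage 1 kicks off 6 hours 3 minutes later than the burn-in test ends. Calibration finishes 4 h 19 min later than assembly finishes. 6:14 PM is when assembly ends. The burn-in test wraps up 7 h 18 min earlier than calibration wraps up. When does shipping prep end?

Calibration ends at 6:14 PM + 259 min = 10:33 PM.
The burn-in test ends at 10:33 PM − 438 min = 3:15 PM.
Stage 1 starts at 3:15 PM + 363 min = 9:18 PM.
Packaging ends at 9:18 PM − 502 min = 12:56 PM.
Assembly starts at 12:56 PM + 198 min = 4:14 PM.
Shipping prep ends at 4:14 PM + 209 min = 7:43 PM.

7:43 PM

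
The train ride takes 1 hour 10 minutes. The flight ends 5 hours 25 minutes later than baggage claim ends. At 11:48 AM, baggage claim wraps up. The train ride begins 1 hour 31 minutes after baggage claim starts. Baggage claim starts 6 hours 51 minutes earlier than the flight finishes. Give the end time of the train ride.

1:03 PM

The flight ends at 11:48 AM + 325 min = 5:13 PM.
Baggage claim starts at 5:13 PM − 411 min = 10:22 AM.
The train ride starts at 10:22 AM + 91 min = 11:53 AM.
The train ride ends at 11:53 AM + 70 min = 1:03 PM.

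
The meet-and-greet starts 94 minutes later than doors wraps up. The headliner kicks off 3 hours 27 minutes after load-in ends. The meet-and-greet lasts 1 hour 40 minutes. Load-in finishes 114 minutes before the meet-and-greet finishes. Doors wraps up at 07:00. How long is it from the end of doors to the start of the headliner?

The meet-and-greet starts at 07:00 + 94 min = 08:34.
The meet-and-greet ends at 08:34 + 100 min = 10:14.
Load-in ends at 10:14 − 114 min = 08:20.
The headliner starts at 08:20 + 207 min = 11:47.
From 07:00 to 11:47 is 287 minutes.

287 minutes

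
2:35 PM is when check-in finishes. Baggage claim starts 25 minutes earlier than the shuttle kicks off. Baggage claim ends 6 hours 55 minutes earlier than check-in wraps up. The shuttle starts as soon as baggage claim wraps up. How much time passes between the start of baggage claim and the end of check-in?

Baggage claim ends at 2:35 PM − 415 min = 7:40 AM.
So the shuttle starts at 7:40 AM.
Baggage claim starts at 7:40 AM − 25 min = 7:15 AM.
From 7:15 AM to 2:35 PM is 7 hours 20 minutes.

7 hours 20 minutes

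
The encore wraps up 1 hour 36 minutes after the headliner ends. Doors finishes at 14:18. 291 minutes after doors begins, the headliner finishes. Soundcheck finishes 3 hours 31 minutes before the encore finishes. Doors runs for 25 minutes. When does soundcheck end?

Doors starts at 14:18 − 25 min = 13:53.
The headliner ends at 13:53 + 291 min = 18:44.
The encore ends at 18:44 + 96 min = 20:20.
Soundcheck ends at 20:20 − 211 min = 16:49.

16:49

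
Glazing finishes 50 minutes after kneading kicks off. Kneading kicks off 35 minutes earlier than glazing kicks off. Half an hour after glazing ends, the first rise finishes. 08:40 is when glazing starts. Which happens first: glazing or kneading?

Kneading starts at 08:40 − 35 min = 08:05.
Glazing starts at 08:40 and kneading starts at 08:05, so kneading is first.

kneading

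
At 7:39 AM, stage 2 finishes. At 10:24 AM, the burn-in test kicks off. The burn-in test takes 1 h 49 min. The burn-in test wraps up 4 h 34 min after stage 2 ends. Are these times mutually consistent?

The burn-in test ends at 7:39 AM + 274 min = 12:13 PM.
The burn-in test starts at 12:13 PM − 109 min = 10:24 AM.
That matches the stated 10:24 AM, so the schedule is consistent.

Yes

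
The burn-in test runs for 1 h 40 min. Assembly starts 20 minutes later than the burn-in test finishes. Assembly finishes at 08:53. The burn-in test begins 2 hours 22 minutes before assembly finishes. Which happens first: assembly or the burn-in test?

The burn-in test starts at 08:53 − 142 min = 06:31.
The burn-in test ends at 06:31 + 100 min = 08:11.
Assembly starts at 08:11 + 20 min = 08:31.
Assembly starts at 08:31 and the burn-in test starts at 06:31, so the burn-in test is first.

the burn-in test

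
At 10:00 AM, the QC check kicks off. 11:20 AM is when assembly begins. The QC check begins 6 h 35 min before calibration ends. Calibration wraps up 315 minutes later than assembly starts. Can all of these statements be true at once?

Calibration ends at 11:20 AM + 315 min = 4:35 PM.
The QC check starts at 4:35 PM − 395 min = 10:00 AM.
That matches the stated 10:00 AM, so the schedule is consistent.

Yes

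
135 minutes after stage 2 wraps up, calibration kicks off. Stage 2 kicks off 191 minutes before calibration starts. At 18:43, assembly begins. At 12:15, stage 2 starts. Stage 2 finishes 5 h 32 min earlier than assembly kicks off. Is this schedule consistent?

Stage 2 ends at 18:43 − 332 min = 13:11.
Calibration starts at 13:11 + 135 min = 15:26.
Stage 2 starts at 15:26 − 191 min = 12:15.
That matches the stated 12:15, so the schedule is consistent.

Yes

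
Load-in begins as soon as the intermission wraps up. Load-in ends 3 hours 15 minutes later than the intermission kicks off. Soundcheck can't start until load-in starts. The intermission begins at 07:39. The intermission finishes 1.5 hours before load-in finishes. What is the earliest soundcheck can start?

09:24

Load-in ends at 07:39 + 195 min = 10:54.
The intermission ends at 10:54 − 90 min = 09:24.
So load-in starts at 09:24.
Soundcheck is bounded by load-in, so the earliest it can start is 09:24.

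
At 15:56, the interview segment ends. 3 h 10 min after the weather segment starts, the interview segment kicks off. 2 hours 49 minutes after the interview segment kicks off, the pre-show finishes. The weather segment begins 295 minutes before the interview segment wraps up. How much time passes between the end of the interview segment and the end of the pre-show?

The weather segment starts at 15:56 − 295 min = 11:01.
The interview segment starts at 11:01 + 190 min = 14:11.
The pre-show ends at 14:11 + 169 min = 17:00.
From 15:56 to 17:00 is 64 minutes.

64 minutes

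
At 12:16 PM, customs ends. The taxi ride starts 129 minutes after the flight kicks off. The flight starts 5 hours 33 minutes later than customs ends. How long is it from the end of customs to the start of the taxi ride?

The flight starts at 12:16 PM + 333 min = 5:49 PM.
The taxi ride starts at 5:49 PM + 129 min = 7:58 PM.
From 12:16 PM to 7:58 PM is 7 h 42 min.

7 h 42 min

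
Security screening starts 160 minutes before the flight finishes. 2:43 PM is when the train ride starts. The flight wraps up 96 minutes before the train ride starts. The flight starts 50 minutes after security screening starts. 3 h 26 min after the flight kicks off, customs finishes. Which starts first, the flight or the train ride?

the flight

The flight ends at 2:43 PM − 96 min = 1:07 PM.
Security screening starts at 1:07 PM − 160 min = 10:27 AM.
The flight starts at 10:27 AM + 50 min = 11:17 AM.
The flight starts at 11:17 AM and the train ride starts at 2:43 PM, so the flight is first.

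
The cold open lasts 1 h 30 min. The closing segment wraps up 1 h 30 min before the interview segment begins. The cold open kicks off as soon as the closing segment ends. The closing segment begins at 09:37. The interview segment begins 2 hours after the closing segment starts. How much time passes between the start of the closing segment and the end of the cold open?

120 minutes

The interview segment starts at 09:37 + 120 min = 11:37.
The closing segment ends at 11:37 − 90 min = 10:07.
So the cold open starts at 10:07.
The cold open ends at 10:07 + 90 min = 11:37.
From 09:37 to 11:37 is 120 minutes.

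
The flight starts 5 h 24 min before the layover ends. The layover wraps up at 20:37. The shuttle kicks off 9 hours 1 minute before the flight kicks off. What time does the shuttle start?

The flight starts at 20:37 − 324 min = 15:13.
The shuttle starts at 15:13 − 541 min = 06:12.

06:12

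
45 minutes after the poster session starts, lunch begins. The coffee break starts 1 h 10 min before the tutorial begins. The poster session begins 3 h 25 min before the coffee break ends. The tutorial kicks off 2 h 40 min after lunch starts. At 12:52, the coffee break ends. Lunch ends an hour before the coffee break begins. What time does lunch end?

The poster session starts at 12:52 − 205 min = 09:27.
Lunch starts at 09:27 + 45 min = 10:12.
The tutorial starts at 10:12 + 160 min = 12:52.
The coffee break starts at 12:52 − 70 min = 11:42.
Lunch ends at 11:42 − 60 min = 10:42.

10:42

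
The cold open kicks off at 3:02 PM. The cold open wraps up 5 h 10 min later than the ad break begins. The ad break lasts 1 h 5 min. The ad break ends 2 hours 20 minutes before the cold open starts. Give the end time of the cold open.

4:47 PM

The ad break ends at 3:02 PM − 140 min = 12:42 PM.
The ad break starts at 12:42 PM − 65 min = 11:37 AM.
The cold open ends at 11:37 AM + 310 min = 4:47 PM.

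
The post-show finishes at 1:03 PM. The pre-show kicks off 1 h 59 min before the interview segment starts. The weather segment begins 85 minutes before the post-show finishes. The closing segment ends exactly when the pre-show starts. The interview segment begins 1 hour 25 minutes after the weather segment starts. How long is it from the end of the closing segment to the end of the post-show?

The weather segment starts at 1:03 PM − 85 min = 11:38 AM.
The interview segment starts at 11:38 AM + 85 min = 1:03 PM.
The pre-show starts at 1:03 PM − 119 min = 11:04 AM.
So the closing segment ends at 11:04 AM.
From 11:04 AM to 1:03 PM is 1 hour 59 minutes.

1 hour 59 minutes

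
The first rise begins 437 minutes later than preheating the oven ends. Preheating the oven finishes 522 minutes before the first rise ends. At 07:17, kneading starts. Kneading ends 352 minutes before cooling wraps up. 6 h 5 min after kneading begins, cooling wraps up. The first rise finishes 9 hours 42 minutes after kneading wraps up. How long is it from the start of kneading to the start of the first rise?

510 minutes

Cooling ends at 07:17 + 365 min = 13:22.
Kneading ends at 13:22 − 352 min = 07:30.
The first rise ends at 07:30 + 582 min = 17:12.
Preheating the oven ends at 17:12 − 522 min = 08:30.
The first rise starts at 08:30 + 437 min = 15:47.
From 07:17 to 15:47 is 510 minutes.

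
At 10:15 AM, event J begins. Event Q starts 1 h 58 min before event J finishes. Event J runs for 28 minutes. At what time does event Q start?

Event J ends at 10:15 AM + 28 min = 10:43 AM.
Event Q starts at 10:43 AM − 118 min = 8:45 AM.

8:45 AM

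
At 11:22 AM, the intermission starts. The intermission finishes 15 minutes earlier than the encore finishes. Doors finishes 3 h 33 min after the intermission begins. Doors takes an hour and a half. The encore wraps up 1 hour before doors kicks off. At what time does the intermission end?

Doors ends at 11:22 AM + 213 min = 2:55 PM.
Doors starts at 2:55 PM − 90 min = 1:25 PM.
The encore ends at 1:25 PM − 60 min = 12:25 PM.
The intermission ends at 12:25 PM − 15 min = 12:10 PM.

12:10 PM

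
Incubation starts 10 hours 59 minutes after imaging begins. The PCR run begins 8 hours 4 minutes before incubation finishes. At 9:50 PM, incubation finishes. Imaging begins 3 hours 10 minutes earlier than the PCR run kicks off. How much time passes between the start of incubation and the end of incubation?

15 minutes

The PCR run starts at 9:50 PM − 484 min = 1:46 PM.
Imaging starts at 1:46 PM − 190 min = 10:36 AM.
Incubation starts at 10:36 AM + 659 min = 9:35 PM.
From 9:35 PM to 9:50 PM is 15 minutes.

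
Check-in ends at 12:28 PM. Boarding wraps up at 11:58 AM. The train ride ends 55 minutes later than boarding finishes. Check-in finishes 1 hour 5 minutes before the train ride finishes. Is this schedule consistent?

No

The train ride ends at 11:58 AM + 55 min = 12:53 PM.
Check-in ends at 12:53 PM − 65 min = 11:48 AM.
But check-in is also said to end at 12:28 PM — a 40-minute conflict.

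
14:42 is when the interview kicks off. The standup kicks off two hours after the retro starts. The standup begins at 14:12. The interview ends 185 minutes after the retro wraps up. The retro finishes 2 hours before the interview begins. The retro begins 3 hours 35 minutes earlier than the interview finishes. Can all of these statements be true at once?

The retro ends at 14:42 − 120 min = 12:42.
The interview ends at 12:42 + 185 min = 15:47.
The retro starts at 15:47 − 215 min = 12:12.
The standup starts at 12:12 + 120 min = 14:12.
That matches the stated 14:12, so the schedule is consistent.

Yes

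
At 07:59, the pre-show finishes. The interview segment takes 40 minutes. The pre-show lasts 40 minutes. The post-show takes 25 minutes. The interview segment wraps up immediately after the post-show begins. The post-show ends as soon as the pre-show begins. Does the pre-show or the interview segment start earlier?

the interview segment

The pre-show starts at 07:59 − 40 min = 07:19.
So the post-show ends at 07:19.
The post-show starts at 07:19 − 25 min = 06:54.
So the interview segment ends at 06:54.
The interview segment starts at 06:54 − 40 min = 06:14.
The pre-show starts at 07:19 and the interview segment starts at 06:14, so the interview segment is first.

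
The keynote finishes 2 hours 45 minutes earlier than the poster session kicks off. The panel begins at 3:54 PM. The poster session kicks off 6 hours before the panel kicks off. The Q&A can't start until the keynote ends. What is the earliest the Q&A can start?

7:09 AM

The poster session starts at 3:54 PM − 360 min = 9:54 AM.
The keynote ends at 9:54 AM − 165 min = 7:09 AM.
The Q&A is bounded by the keynote, so the earliest it can start is 7:09 AM.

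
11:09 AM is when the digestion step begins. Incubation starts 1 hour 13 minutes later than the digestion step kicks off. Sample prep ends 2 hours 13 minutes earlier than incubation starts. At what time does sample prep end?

Incubation starts at 11:09 AM + 73 min = 12:22 PM.
Sample prep ends at 12:22 PM − 133 min = 10:09 AM.

10:09 AM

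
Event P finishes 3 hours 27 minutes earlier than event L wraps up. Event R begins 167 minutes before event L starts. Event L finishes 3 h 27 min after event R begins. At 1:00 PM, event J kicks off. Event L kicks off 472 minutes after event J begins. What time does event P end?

6:05 PM

Event L starts at 1:00 PM + 472 min = 8:52 PM.
Event R starts at 8:52 PM − 167 min = 6:05 PM.
Event L ends at 6:05 PM + 207 min = 9:32 PM.
Event P ends at 9:32 PM − 207 min = 6:05 PM.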